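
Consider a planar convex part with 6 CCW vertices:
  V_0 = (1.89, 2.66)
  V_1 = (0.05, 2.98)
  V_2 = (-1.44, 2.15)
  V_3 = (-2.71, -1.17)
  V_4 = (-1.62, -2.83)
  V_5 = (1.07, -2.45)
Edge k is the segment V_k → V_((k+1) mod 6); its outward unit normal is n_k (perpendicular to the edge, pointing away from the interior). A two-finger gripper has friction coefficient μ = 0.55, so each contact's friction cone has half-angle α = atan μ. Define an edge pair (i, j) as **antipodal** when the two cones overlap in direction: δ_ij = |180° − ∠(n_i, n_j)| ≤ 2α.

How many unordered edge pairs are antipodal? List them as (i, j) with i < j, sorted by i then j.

count = 6; pairs: (0,3), (0,4), (1,4), (1,5), (2,5), (3,5)

α = atan 0.55 = 28.81°;  2α = 57.62°
n_0 = (+0.1713, +0.9852)
n_1 = (-0.4866, +0.8736)
n_2 = (-0.9340, +0.3573)
n_3 = (-0.8359, -0.5489)
n_4 = (+0.1399, -0.9902)
n_5 = (+0.9874, -0.1584)
  (0,1): δ = 141.01°  ·
  (0,2): δ = 101.07°  ·
  (0,3): δ = 46.84°  ✓
  (0,4): δ = 17.91°  ✓
  (0,5): δ = 90.75°  ·
  (1,2): δ = 140.05°  ·
  (1,3): δ = 85.83°  ·
  (1,4): δ = 21.08°  ✓
  (1,5): δ = 51.76°  ✓
  (2,3): δ = 125.78°  ·
  (2,4): δ = 61.03°  ·
  (2,5): δ = 11.82°  ✓
  (3,4): δ = 115.25°  ·
  (3,5): δ = 42.41°  ✓
  (4,5): δ = 107.16°  ·
antipodal pairs: 6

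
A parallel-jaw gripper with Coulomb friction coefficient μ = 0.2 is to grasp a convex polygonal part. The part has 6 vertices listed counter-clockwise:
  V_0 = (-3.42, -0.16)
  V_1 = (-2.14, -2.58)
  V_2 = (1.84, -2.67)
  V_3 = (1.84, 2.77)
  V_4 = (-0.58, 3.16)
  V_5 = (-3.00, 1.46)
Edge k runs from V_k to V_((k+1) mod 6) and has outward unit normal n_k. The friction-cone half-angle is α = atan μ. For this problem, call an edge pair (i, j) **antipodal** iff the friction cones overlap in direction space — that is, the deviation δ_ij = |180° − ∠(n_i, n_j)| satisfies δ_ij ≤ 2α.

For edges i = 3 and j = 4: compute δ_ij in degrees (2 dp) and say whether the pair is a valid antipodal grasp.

α = atan 0.2 = 11.31°;  2α = 22.62°
edge 3: e_3 = (-2.42, +0.39);  n_3 = (+0.1591, +0.9873)
edge 4: e_4 = (-2.42, -1.70);  n_4 = (-0.5748, +0.8183)
∠(n_3, n_4) = 44.24°
δ = |180° − 44.24°| = 135.76°
135.76° > 2α = 22.62°  →  invalid

δ = 135.76°, invalid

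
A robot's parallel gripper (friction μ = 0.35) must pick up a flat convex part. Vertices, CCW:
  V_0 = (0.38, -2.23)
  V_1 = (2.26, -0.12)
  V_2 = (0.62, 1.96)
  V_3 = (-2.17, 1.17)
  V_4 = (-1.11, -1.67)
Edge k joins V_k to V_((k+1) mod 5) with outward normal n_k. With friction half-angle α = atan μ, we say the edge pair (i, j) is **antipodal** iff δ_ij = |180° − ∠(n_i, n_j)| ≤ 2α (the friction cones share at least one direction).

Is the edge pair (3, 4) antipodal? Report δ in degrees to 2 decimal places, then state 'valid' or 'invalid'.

δ = 131.07°, invalid

α = atan 0.35 = 19.29°;  2α = 38.58°
edge 3: e_3 = (+1.06, -2.84);  n_3 = (-0.9369, -0.3497)
edge 4: e_4 = (+1.49, -0.56);  n_4 = (-0.3518, -0.9361)
∠(n_3, n_4) = 48.93°
δ = |180° − 48.93°| = 131.07°
131.07° > 2α = 38.58°  →  invalid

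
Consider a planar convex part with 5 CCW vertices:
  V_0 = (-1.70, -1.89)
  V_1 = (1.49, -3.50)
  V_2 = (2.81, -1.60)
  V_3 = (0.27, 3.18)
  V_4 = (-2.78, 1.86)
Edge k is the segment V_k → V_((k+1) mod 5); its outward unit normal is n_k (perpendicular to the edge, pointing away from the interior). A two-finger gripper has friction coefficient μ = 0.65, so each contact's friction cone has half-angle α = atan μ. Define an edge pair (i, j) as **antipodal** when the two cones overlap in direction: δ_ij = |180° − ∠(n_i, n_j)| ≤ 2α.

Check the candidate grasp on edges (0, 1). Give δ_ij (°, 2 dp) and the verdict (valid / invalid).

α = atan 0.65 = 33.02°;  2α = 66.05°
edge 0: e_0 = (+3.19, -1.61);  n_0 = (-0.4506, -0.8927)
edge 1: e_1 = (+1.32, +1.90);  n_1 = (+0.8213, -0.5706)
∠(n_0, n_1) = 81.99°
δ = |180° − 81.99°| = 98.01°
98.01° > 2α = 66.05°  →  invalid

δ = 98.01°, invalid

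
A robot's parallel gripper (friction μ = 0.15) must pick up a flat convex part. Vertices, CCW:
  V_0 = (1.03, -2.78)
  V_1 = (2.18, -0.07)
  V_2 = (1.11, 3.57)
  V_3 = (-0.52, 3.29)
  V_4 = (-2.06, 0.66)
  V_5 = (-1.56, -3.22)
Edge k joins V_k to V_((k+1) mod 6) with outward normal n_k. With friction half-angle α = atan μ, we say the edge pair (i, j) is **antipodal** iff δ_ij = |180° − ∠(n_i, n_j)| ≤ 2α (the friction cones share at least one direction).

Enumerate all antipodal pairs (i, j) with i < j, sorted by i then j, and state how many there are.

α = atan 0.15 = 8.53°;  2α = 17.06°
n_0 = (+0.9205, -0.3906)
n_1 = (+0.9594, +0.2820)
n_2 = (-0.1693, +0.9856)
n_3 = (-0.8629, +0.5053)
n_4 = (-0.9918, -0.1278)
n_5 = (+0.1675, -0.9859)
  (0,1): δ = 140.62°  ·
  (0,2): δ = 57.26°  ·
  (0,3): δ = 7.36°  ✓
  (0,4): δ = 30.34°  ·
  (0,5): δ = 122.64°  ·
  (1,2): δ = 96.63°  ·
  (1,3): δ = 46.73°  ·
  (1,4): δ = 9.04°  ✓
  (1,5): δ = 83.26°  ·
  (2,3): δ = 130.10°  ·
  (2,4): δ = 92.40°  ·
  (2,5): δ = 0.11°  ✓
  (3,4): δ = 142.31°  ·
  (3,5): δ = 50.01°  ·
  (4,5): δ = 87.70°  ·
antipodal pairs: 3

count = 3; pairs: (0,3), (1,4), (2,5)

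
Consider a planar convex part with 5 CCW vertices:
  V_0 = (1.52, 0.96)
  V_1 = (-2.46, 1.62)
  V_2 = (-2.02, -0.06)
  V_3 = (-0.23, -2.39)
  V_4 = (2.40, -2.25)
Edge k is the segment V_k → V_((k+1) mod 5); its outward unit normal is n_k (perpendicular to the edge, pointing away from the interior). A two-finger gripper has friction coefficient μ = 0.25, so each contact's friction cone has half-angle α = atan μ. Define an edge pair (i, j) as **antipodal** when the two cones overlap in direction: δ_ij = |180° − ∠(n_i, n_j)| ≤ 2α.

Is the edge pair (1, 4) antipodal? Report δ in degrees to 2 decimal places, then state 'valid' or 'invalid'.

α = atan 0.25 = 14.04°;  2α = 28.07°
edge 1: e_1 = (+0.44, -1.68);  n_1 = (-0.9674, -0.2534)
edge 4: e_4 = (-0.88, +3.21);  n_4 = (+0.9644, +0.2644)
∠(n_1, n_4) = 179.35°
δ = |180° − 179.35°| = 0.65°
0.65° ≤ 2α = 28.07°  →  valid

δ = 0.65°, valid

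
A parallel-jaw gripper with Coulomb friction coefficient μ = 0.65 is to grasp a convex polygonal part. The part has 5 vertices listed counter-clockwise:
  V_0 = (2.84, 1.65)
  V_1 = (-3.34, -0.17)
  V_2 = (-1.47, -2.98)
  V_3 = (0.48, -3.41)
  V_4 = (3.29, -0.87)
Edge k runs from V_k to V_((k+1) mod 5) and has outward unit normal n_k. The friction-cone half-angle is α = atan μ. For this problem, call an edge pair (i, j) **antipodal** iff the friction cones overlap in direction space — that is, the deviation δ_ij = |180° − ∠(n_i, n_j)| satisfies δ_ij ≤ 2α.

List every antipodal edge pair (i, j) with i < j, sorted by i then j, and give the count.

count = 3; pairs: (0,2), (0,3), (1,4)

α = atan 0.65 = 33.02°;  2α = 66.05°
n_0 = (-0.2825, +0.9593)
n_1 = (-0.8325, -0.5540)
n_2 = (-0.2153, -0.9765)
n_3 = (+0.6706, -0.7418)
n_4 = (+0.9844, +0.1758)
  (0,1): δ = 72.77°  ·
  (0,2): δ = 28.85°  ✓
  (0,3): δ = 25.70°  ✓
  (0,4): δ = 83.72°  ·
  (1,2): δ = 136.08°  ·
  (1,3): δ = 81.53°  ·
  (1,4): δ = 23.52°  ✓
  (2,3): δ = 125.45°  ·
  (2,4): δ = 67.44°  ·
  (3,4): δ = 121.99°  ·
antipodal pairs: 3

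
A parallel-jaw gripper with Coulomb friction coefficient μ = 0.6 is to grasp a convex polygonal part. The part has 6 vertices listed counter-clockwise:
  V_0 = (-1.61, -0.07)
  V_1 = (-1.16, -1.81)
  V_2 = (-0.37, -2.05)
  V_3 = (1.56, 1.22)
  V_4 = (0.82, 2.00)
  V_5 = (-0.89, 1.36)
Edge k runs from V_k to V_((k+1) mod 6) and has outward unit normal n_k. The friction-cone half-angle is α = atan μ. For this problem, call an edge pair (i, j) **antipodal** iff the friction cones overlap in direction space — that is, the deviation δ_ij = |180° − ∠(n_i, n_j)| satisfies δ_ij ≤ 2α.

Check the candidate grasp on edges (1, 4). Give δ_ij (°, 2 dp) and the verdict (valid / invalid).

δ = 37.42°, valid

α = atan 0.6 = 30.96°;  2α = 61.93°
edge 1: e_1 = (+0.79, -0.24);  n_1 = (-0.2907, -0.9568)
edge 4: e_4 = (-1.71, -0.64);  n_4 = (-0.3505, +0.9366)
∠(n_1, n_4) = 142.58°
δ = |180° − 142.58°| = 37.42°
37.42° ≤ 2α = 61.93°  →  valid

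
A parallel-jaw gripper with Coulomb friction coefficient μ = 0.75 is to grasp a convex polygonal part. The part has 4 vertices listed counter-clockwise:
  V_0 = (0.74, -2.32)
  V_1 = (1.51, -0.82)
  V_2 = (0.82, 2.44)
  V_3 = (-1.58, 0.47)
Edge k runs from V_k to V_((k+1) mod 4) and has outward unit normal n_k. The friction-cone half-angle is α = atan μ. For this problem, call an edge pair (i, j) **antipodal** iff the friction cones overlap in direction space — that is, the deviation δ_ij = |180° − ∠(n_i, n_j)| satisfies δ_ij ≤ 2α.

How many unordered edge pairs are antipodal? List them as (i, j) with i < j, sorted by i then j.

count = 4; pairs: (0,2), (0,3), (1,2), (1,3)

α = atan 0.75 = 36.87°;  2α = 73.74°
n_0 = (+0.8896, -0.4567)
n_1 = (+0.9783, +0.2071)
n_2 = (-0.6345, +0.7730)
n_3 = (-0.7689, -0.6394)
  (0,1): δ = 140.88°  ·
  (0,2): δ = 23.45°  ✓
  (0,3): δ = 66.92°  ✓
  (1,2): δ = 62.57°  ✓
  (1,3): δ = 27.79°  ✓
  (2,3): δ = 89.64°  ·
antipodal pairs: 4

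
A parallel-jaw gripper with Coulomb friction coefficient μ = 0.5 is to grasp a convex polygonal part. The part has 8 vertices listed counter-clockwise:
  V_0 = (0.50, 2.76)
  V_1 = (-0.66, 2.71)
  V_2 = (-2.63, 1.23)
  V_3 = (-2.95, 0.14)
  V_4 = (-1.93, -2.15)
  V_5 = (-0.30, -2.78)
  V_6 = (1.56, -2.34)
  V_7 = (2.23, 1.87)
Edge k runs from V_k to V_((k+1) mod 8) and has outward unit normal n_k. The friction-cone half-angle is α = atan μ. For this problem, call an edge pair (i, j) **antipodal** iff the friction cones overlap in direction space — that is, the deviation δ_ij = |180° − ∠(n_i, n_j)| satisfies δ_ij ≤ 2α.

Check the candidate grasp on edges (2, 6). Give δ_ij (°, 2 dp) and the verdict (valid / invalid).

α = atan 0.5 = 26.57°;  2α = 53.13°
edge 2: e_2 = (-0.32, -1.09);  n_2 = (-0.9595, +0.2817)
edge 6: e_6 = (+0.67, +4.21);  n_6 = (+0.9876, -0.1572)
∠(n_2, n_6) = 172.68°
δ = |180° − 172.68°| = 7.32°
7.32° ≤ 2α = 53.13°  →  valid

δ = 7.32°, valid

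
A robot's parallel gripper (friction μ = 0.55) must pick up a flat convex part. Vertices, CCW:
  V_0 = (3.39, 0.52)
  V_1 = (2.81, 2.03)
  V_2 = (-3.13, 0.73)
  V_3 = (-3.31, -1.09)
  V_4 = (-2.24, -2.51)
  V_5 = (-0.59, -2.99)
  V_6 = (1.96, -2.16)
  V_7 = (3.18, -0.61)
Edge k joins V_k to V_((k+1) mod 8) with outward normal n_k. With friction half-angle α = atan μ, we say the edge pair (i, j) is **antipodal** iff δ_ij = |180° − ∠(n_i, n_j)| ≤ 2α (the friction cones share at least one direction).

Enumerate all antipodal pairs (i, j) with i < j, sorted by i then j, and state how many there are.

α = atan 0.55 = 28.81°;  2α = 57.62°
n_0 = (+0.9335, +0.3586)
n_1 = (-0.2138, +0.9769)
n_2 = (-0.9951, +0.0984)
n_3 = (-0.7986, -0.6018)
n_4 = (-0.2793, -0.9602)
n_5 = (+0.3095, -0.9509)
n_6 = (+0.7858, -0.6185)
n_7 = (+0.9832, -0.1827)
  (0,1): δ = 98.67°  ·
  (0,2): δ = 26.66°  ✓
  (0,3): δ = 15.99°  ✓
  (0,4): δ = 52.77°  ✓
  (0,5): δ = 87.02°  ·
  (0,6): δ = 120.78°  ·
  (0,7): δ = 148.46°  ·
  (1,2): δ = 107.99°  ·
  (1,3): δ = 65.35°  ·
  (1,4): δ = 28.57°  ✓
  (1,5): δ = 5.68°  ✓
  (1,6): δ = 39.45°  ✓
  (1,7): δ = 67.13°  ·
  (2,3): δ = 137.35°  ·
  (2,4): δ = 100.57°  ·
  (2,5): δ = 66.32°  ·
  (2,6): δ = 32.56°  ✓
  (2,7): δ = 4.88°  ✓
  (3,4): δ = 143.22°  ·
  (3,5): δ = 108.97°  ·
  (3,6): δ = 75.20°  ·
  (3,7): δ = 47.53°  ✓
  (4,5): δ = 145.75°  ·
  (4,6): δ = 111.99°  ·
  (4,7): δ = 84.31°  ·
  (5,6): δ = 146.24°  ·
  (5,7): δ = 118.56°  ·
  (6,7): δ = 152.32°  ·
antipodal pairs: 9

count = 9; pairs: (0,2), (0,3), (0,4), (1,4), (1,5), (1,6), (2,6), (2,7), (3,7)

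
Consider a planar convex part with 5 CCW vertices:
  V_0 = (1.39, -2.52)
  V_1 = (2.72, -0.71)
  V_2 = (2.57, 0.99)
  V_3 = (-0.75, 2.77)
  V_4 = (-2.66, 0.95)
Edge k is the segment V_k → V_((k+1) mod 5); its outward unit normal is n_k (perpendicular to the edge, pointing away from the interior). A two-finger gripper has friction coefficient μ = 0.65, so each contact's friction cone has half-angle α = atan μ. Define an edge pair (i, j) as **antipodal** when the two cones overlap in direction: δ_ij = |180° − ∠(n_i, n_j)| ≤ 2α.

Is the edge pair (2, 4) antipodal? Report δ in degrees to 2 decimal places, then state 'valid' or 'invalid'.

α = atan 0.65 = 33.02°;  2α = 66.05°
edge 2: e_2 = (-3.32, +1.78);  n_2 = (+0.4725, +0.8813)
edge 4: e_4 = (+4.05, -3.47);  n_4 = (-0.6506, -0.7594)
∠(n_2, n_4) = 167.61°
δ = |180° − 167.61°| = 12.39°
12.39° ≤ 2α = 66.05°  →  valid

δ = 12.39°, valid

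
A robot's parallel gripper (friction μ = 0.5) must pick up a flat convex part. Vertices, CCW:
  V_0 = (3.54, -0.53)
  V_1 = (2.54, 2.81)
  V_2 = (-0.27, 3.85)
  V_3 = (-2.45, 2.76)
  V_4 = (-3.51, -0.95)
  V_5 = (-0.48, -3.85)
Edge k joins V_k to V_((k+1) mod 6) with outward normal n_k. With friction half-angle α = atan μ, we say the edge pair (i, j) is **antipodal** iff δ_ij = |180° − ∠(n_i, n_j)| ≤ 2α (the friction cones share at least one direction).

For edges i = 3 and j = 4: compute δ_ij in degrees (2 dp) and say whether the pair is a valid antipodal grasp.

δ = 117.80°, invalid

α = atan 0.5 = 26.57°;  2α = 53.13°
edge 3: e_3 = (-1.06, -3.71);  n_3 = (-0.9615, +0.2747)
edge 4: e_4 = (+3.03, -2.90);  n_4 = (-0.6914, -0.7224)
∠(n_3, n_4) = 62.20°
δ = |180° − 62.20°| = 117.80°
117.80° > 2α = 53.13°  →  invalid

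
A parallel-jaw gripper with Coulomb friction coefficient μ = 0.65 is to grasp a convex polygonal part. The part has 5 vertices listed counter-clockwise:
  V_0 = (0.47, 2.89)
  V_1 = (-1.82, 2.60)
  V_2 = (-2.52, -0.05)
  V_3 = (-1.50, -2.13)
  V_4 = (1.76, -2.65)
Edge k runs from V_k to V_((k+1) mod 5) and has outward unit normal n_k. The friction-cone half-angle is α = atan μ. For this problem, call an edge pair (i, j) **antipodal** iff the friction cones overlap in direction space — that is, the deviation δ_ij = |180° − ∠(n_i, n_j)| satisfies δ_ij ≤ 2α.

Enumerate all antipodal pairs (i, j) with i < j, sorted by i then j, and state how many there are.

α = atan 0.65 = 33.02°;  2α = 66.05°
n_0 = (-0.1256, +0.9921)
n_1 = (-0.9668, +0.2554)
n_2 = (-0.8979, -0.4403)
n_3 = (-0.1575, -0.9875)
n_4 = (+0.9739, +0.2268)
  (0,1): δ = 112.01°  ·
  (0,2): δ = 71.09°  ·
  (0,3): δ = 16.28°  ✓
  (0,4): δ = 95.89°  ·
  (1,2): δ = 139.08°  ·
  (1,3): δ = 84.27°  ·
  (1,4): δ = 27.90°  ✓
  (2,3): δ = 125.19°  ·
  (2,4): δ = 13.01°  ✓
  (3,4): δ = 67.83°  ·
antipodal pairs: 3

count = 3; pairs: (0,3), (1,4), (2,4)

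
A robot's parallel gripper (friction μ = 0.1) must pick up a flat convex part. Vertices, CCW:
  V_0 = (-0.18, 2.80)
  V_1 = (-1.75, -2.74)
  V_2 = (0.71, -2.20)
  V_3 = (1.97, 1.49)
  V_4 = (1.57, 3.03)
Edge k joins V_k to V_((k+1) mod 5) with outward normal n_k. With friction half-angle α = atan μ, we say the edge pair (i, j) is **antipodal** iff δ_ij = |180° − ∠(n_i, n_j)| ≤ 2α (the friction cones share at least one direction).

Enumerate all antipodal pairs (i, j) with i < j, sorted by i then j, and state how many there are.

α = atan 0.1 = 5.71°;  2α = 11.42°
n_0 = (-0.9621, +0.2727)
n_1 = (+0.2144, -0.9767)
n_2 = (+0.9463, -0.3231)
n_3 = (+0.9679, +0.2514)
n_4 = (-0.1303, +0.9915)
  (0,1): δ = 61.80°  ·
  (0,2): δ = 3.03°  ✓
  (0,3): δ = 30.38°  ·
  (0,4): δ = 113.31°  ·
  (1,2): δ = 121.23°  ·
  (1,3): δ = 87.82°  ·
  (1,4): δ = 4.89°  ✓
  (2,3): δ = 146.59°  ·
  (2,4): δ = 63.66°  ·
  (3,4): δ = 97.07°  ·
antipodal pairs: 2

count = 2; pairs: (0,2), (1,4)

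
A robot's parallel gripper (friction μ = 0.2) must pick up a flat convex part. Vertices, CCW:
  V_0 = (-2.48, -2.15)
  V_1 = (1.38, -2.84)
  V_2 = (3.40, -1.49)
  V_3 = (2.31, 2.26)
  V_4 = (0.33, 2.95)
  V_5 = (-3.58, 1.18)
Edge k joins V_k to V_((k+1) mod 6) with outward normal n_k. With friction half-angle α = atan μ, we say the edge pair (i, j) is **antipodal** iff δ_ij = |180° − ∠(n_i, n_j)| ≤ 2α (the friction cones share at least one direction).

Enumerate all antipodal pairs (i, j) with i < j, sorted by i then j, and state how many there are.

count = 3; pairs: (0,3), (1,4), (2,5)

α = atan 0.2 = 11.31°;  2α = 22.62°
n_0 = (-0.1760, -0.9844)
n_1 = (+0.5556, -0.8314)
n_2 = (+0.9603, +0.2791)
n_3 = (+0.3291, +0.9443)
n_4 = (-0.4124, +0.9110)
n_5 = (-0.9495, -0.3137)
  (0,1): δ = 136.11°  ·
  (0,2): δ = 63.66°  ·
  (0,3): δ = 9.08°  ✓
  (0,4): δ = 34.49°  ·
  (0,5): δ = 118.41°  ·
  (1,2): δ = 107.55°  ·
  (1,3): δ = 52.97°  ·
  (1,4): δ = 9.40°  ✓
  (1,5): δ = 74.52°  ·
  (2,3): δ = 125.42°  ·
  (2,4): δ = 81.85°  ·
  (2,5): δ = 2.07°  ✓
  (3,4): δ = 136.43°  ·
  (3,5): δ = 52.51°  ·
  (4,5): δ = 96.08°  ·
antipodal pairs: 3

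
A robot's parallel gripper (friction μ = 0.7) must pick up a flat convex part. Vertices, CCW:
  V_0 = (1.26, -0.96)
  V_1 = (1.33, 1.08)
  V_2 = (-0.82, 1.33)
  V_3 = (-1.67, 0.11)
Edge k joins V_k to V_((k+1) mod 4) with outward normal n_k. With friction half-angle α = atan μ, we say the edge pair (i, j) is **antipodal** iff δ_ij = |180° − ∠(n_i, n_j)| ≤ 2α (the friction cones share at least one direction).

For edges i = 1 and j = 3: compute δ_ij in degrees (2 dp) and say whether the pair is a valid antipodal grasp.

α = atan 0.7 = 34.99°;  2α = 69.98°
edge 1: e_1 = (-2.15, +0.25);  n_1 = (+0.1155, +0.9933)
edge 3: e_3 = (+2.93, -1.07);  n_3 = (-0.3430, -0.9393)
∠(n_1, n_3) = 166.57°
δ = |180° − 166.57°| = 13.43°
13.43° ≤ 2α = 69.98°  →  valid

δ = 13.43°, valid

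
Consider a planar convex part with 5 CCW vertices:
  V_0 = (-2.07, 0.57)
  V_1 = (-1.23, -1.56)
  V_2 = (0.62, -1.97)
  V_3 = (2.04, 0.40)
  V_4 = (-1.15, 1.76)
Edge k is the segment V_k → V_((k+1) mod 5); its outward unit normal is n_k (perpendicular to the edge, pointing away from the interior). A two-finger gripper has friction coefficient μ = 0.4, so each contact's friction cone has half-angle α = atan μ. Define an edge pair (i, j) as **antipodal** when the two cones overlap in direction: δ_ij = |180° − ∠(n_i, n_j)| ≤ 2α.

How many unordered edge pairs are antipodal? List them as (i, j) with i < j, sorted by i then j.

count = 2; pairs: (1,3), (2,4)

α = atan 0.4 = 21.80°;  2α = 43.60°
n_0 = (-0.9303, -0.3669)
n_1 = (-0.2164, -0.9763)
n_2 = (+0.8578, -0.5140)
n_3 = (+0.3922, +0.9199)
n_4 = (-0.7911, +0.6116)
  (0,1): δ = 124.02°  ·
  (0,2): δ = 52.45°  ·
  (0,3): δ = 45.39°  ·
  (0,4): δ = 120.77°  ·
  (1,2): δ = 108.43°  ·
  (1,3): δ = 10.59°  ✓
  (1,4): δ = 64.79°  ·
  (2,3): δ = 82.16°  ·
  (2,4): δ = 6.78°  ✓
  (3,4): δ = 104.62°  ·
antipodal pairs: 2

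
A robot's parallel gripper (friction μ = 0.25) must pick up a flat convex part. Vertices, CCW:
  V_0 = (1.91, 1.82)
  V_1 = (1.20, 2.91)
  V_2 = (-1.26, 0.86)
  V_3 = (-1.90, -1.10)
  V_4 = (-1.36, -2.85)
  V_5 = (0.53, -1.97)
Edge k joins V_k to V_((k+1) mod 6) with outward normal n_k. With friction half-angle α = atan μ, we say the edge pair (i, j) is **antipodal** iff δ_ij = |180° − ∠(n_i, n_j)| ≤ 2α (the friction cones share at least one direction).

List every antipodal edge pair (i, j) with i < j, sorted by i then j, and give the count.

count = 3; pairs: (0,3), (1,4), (2,5)

α = atan 0.25 = 14.04°;  2α = 28.07°
n_0 = (+0.8379, +0.5458)
n_1 = (-0.6402, +0.7682)
n_2 = (-0.9506, +0.3104)
n_3 = (-0.9555, -0.2949)
n_4 = (+0.4221, -0.9066)
n_5 = (+0.9396, -0.3421)
  (0,1): δ = 83.27°  ·
  (0,2): δ = 51.16°  ·
  (0,3): δ = 15.93°  ✓
  (0,4): δ = 81.89°  ·
  (0,5): δ = 126.91°  ·
  (1,2): δ = 147.89°  ·
  (1,3): δ = 112.66°  ·
  (1,4): δ = 14.84°  ✓
  (1,5): δ = 30.19°  ·
  (2,3): δ = 144.77°  ·
  (2,4): δ = 46.95°  ·
  (2,5): δ = 1.92°  ✓
  (3,4): δ = 82.18°  ·
  (3,5): δ = 37.16°  ·
  (4,5): δ = 134.97°  ·
antipodal pairs: 3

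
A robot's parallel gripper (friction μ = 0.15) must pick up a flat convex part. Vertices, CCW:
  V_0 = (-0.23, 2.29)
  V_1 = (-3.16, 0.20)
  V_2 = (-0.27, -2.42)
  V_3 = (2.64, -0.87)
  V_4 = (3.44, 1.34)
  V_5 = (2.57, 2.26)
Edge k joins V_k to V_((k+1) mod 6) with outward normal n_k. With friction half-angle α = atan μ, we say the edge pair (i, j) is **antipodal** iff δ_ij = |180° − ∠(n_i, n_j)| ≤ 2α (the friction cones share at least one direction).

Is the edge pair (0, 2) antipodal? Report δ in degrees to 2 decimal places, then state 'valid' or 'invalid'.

δ = 7.46°, valid

α = atan 0.15 = 8.53°;  2α = 17.06°
edge 0: e_0 = (-2.93, -2.09);  n_0 = (-0.5807, +0.8141)
edge 2: e_2 = (+2.91, +1.55);  n_2 = (+0.4701, -0.8826)
∠(n_0, n_2) = 172.54°
δ = |180° − 172.54°| = 7.46°
7.46° ≤ 2α = 17.06°  →  valid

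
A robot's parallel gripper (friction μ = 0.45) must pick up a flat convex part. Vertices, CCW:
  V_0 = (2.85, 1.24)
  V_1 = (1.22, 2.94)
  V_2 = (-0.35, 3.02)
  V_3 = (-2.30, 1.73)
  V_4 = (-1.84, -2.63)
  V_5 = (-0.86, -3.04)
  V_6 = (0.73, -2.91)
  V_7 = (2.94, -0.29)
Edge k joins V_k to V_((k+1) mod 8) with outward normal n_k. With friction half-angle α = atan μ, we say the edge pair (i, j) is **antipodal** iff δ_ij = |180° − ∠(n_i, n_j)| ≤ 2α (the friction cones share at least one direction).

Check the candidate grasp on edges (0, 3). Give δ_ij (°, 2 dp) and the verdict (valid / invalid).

δ = 37.77°, valid

α = atan 0.45 = 24.23°;  2α = 48.46°
edge 0: e_0 = (-1.63, +1.70);  n_0 = (+0.7218, +0.6921)
edge 3: e_3 = (+0.46, -4.36);  n_3 = (-0.9945, -0.1049)
∠(n_0, n_3) = 142.23°
δ = |180° − 142.23°| = 37.77°
37.77° ≤ 2α = 48.46°  →  valid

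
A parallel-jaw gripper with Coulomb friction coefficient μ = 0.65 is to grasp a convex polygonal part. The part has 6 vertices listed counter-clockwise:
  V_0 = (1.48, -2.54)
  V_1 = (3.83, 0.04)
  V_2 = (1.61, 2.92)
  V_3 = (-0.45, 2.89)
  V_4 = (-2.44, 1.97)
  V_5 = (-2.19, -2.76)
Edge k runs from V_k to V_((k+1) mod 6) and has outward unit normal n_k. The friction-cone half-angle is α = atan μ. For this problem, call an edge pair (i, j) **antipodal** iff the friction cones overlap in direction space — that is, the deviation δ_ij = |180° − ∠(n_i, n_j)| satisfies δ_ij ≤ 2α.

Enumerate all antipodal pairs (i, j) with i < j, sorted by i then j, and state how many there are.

α = atan 0.65 = 33.02°;  2α = 66.05°
n_0 = (+0.7393, -0.6734)
n_1 = (+0.7920, +0.6105)
n_2 = (-0.0146, +0.9999)
n_3 = (-0.4196, +0.9077)
n_4 = (-0.9986, -0.0528)
n_5 = (+0.0598, -0.9982)
  (0,1): δ = 100.04°  ·
  (0,2): δ = 46.84°  ✓
  (0,3): δ = 22.86°  ✓
  (0,4): δ = 45.35°  ✓
  (0,5): δ = 135.76°  ·
  (1,2): δ = 126.79°  ·
  (1,3): δ = 102.81°  ·
  (1,4): δ = 34.60°  ✓
  (1,5): δ = 55.80°  ✓
  (2,3): δ = 156.02°  ·
  (2,4): δ = 87.81°  ·
  (2,5): δ = 2.60°  ✓
  (3,4): δ = 111.79°  ·
  (3,5): δ = 21.38°  ✓
  (4,5): δ = 89.59°  ·
antipodal pairs: 7

count = 7; pairs: (0,2), (0,3), (0,4), (1,4), (1,5), (2,5), (3,5)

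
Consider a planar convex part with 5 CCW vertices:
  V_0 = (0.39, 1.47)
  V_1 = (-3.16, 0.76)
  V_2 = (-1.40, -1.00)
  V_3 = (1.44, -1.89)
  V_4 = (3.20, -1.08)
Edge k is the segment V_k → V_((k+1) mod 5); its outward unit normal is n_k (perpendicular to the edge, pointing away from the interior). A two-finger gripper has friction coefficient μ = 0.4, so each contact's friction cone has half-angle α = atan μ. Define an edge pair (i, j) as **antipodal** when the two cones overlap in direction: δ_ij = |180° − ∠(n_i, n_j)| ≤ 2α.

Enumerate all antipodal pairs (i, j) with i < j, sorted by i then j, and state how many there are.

count = 4; pairs: (0,2), (0,3), (1,4), (2,4)

α = atan 0.4 = 21.80°;  2α = 43.60°
n_0 = (-0.1961, +0.9806)
n_1 = (-0.7071, -0.7071)
n_2 = (-0.2990, -0.9542)
n_3 = (+0.4181, -0.9084)
n_4 = (+0.6720, +0.7405)
  (0,1): δ = 56.31°  ·
  (0,2): δ = 28.71°  ✓
  (0,3): δ = 13.40°  ✓
  (0,4): δ = 126.47°  ·
  (1,2): δ = 152.40°  ·
  (1,3): δ = 110.29°  ·
  (1,4): δ = 2.78°  ✓
  (2,3): δ = 137.89°  ·
  (2,4): δ = 24.82°  ✓
  (3,4): δ = 66.94°  ·
antipodal pairs: 4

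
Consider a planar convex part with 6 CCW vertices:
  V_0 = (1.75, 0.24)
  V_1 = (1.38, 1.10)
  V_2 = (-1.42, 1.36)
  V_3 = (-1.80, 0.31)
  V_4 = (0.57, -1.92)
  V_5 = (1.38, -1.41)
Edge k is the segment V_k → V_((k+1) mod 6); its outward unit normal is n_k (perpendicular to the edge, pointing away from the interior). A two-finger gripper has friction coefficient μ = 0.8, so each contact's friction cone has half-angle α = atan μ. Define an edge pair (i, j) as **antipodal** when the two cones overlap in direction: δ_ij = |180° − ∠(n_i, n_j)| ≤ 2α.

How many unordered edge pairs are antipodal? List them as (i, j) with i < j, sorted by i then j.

count = 7; pairs: (0,2), (0,3), (1,3), (1,4), (2,4), (2,5), (3,5)

α = atan 0.8 = 38.66°;  2α = 77.32°
n_0 = (+0.9186, +0.3952)
n_1 = (+0.0925, +0.9957)
n_2 = (-0.9403, +0.3403)
n_3 = (-0.6853, -0.7283)
n_4 = (+0.5328, -0.8462)
n_5 = (+0.9758, -0.2188)
  (0,1): δ = 118.58°  ·
  (0,2): δ = 43.17°  ✓
  (0,3): δ = 23.46°  ✓
  (0,4): δ = 98.92°  ·
  (0,5): δ = 144.08°  ·
  (1,2): δ = 104.59°  ·
  (1,3): δ = 37.95°  ✓
  (1,4): δ = 37.50°  ✓
  (1,5): δ = 82.67°  ·
  (2,3): δ = 113.36°  ·
  (2,4): δ = 37.91°  ✓
  (2,5): δ = 7.26°  ✓
  (3,4): δ = 104.55°  ·
  (3,5): δ = 59.38°  ✓
  (4,5): δ = 134.83°  ·
antipodal pairs: 7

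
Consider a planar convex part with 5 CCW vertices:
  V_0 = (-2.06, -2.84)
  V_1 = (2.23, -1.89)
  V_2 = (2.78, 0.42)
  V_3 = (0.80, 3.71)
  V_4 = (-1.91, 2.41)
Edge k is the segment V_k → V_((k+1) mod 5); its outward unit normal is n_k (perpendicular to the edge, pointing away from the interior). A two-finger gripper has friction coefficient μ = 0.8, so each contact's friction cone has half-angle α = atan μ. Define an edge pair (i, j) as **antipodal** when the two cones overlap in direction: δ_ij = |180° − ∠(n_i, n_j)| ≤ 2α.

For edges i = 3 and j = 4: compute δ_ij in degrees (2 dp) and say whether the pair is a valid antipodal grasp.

δ = 117.26°, invalid

α = atan 0.8 = 38.66°;  2α = 77.32°
edge 3: e_3 = (-2.71, -1.30);  n_3 = (-0.4325, +0.9016)
edge 4: e_4 = (-0.15, -5.25);  n_4 = (-0.9996, +0.0286)
∠(n_3, n_4) = 62.74°
δ = |180° − 62.74°| = 117.26°
117.26° > 2α = 77.32°  →  invalid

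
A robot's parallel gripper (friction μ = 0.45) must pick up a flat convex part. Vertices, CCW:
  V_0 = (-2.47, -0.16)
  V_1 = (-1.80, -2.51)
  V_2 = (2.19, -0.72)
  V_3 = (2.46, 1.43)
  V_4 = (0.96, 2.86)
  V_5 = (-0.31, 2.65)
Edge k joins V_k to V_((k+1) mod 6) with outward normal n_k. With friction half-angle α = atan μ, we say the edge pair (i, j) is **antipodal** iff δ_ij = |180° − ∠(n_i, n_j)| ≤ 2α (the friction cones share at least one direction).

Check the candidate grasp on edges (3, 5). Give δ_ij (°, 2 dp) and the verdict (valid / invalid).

α = atan 0.45 = 24.23°;  2α = 48.46°
edge 3: e_3 = (-1.50, +1.43);  n_3 = (+0.6900, +0.7238)
edge 5: e_5 = (-2.16, -2.81);  n_5 = (-0.7928, +0.6094)
∠(n_3, n_5) = 96.08°
δ = |180° − 96.08°| = 83.92°
83.92° > 2α = 48.46°  →  invalid

δ = 83.92°, invalid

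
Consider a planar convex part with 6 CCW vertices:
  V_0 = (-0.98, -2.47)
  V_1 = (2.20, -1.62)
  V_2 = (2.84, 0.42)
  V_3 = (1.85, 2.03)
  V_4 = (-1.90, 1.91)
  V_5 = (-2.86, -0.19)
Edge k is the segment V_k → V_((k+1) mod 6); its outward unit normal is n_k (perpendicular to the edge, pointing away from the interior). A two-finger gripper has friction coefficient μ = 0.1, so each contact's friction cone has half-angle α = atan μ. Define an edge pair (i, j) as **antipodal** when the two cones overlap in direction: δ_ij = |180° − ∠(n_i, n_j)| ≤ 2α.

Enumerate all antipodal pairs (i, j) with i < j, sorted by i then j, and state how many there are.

α = atan 0.1 = 5.71°;  2α = 11.42°
n_0 = (+0.2582, -0.9661)
n_1 = (+0.9541, -0.2993)
n_2 = (+0.8518, +0.5238)
n_3 = (-0.0320, +0.9995)
n_4 = (-0.9095, +0.4158)
n_5 = (-0.7715, -0.6362)
  (0,1): δ = 122.38°  ·
  (0,2): δ = 73.38°  ·
  (0,3): δ = 13.13°  ·
  (0,4): δ = 50.47°  ·
  (0,5): δ = 114.54°  ·
  (1,2): δ = 130.99°  ·
  (1,3): δ = 70.75°  ·
  (1,4): δ = 7.15°  ✓
  (1,5): δ = 56.93°  ·
  (2,3): δ = 119.75°  ·
  (2,4): δ = 56.15°  ·
  (2,5): δ = 7.92°  ✓
  (3,4): δ = 116.40°  ·
  (3,5): δ = 52.33°  ·
  (4,5): δ = 115.93°  ·
antipodal pairs: 2

count = 2; pairs: (1,4), (2,5)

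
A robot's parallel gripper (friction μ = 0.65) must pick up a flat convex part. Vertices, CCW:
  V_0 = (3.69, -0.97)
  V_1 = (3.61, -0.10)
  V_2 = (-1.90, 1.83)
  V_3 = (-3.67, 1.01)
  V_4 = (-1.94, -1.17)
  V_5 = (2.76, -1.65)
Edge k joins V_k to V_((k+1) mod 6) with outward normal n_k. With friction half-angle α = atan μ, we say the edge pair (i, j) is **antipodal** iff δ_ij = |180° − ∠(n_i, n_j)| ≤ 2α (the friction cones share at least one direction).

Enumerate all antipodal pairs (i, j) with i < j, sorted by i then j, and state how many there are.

count = 6; pairs: (0,3), (1,3), (1,4), (1,5), (2,4), (2,5)

α = atan 0.65 = 33.02°;  2α = 66.05°
n_0 = (+0.9958, +0.0916)
n_1 = (+0.3306, +0.9438)
n_2 = (-0.4204, +0.9074)
n_3 = (-0.7833, -0.6216)
n_4 = (-0.1016, -0.9948)
n_5 = (+0.5902, -0.8072)
  (0,1): δ = 114.56°  ·
  (0,2): δ = 70.40°  ·
  (0,3): δ = 33.18°  ✓
  (0,4): δ = 78.91°  ·
  (0,5): δ = 120.92°  ·
  (1,2): δ = 135.84°  ·
  (1,3): δ = 32.26°  ✓
  (1,4): δ = 13.47°  ✓
  (1,5): δ = 55.48°  ✓
  (2,3): δ = 76.42°  ·
  (2,4): δ = 30.69°  ✓
  (2,5): δ = 11.32°  ✓
  (3,4): δ = 134.27°  ·
  (3,5): δ = 92.26°  ·
  (4,5): δ = 138.00°  ·
antipodal pairs: 6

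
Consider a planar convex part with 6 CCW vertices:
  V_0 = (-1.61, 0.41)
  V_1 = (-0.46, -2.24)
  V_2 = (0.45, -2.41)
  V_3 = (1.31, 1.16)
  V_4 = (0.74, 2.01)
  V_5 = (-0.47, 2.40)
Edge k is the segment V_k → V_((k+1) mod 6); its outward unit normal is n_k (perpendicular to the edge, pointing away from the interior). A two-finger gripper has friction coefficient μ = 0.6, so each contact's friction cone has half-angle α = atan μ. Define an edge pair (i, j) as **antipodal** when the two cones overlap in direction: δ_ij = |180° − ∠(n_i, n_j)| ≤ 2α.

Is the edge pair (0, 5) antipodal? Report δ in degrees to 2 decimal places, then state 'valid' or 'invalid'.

δ = 126.73°, invalid

α = atan 0.6 = 30.96°;  2α = 61.93°
edge 0: e_0 = (+1.15, -2.65);  n_0 = (-0.9173, -0.3981)
edge 5: e_5 = (-1.14, -1.99);  n_5 = (-0.8677, +0.4971)
∠(n_0, n_5) = 53.27°
δ = |180° − 53.27°| = 126.73°
126.73° > 2α = 61.93°  →  invalid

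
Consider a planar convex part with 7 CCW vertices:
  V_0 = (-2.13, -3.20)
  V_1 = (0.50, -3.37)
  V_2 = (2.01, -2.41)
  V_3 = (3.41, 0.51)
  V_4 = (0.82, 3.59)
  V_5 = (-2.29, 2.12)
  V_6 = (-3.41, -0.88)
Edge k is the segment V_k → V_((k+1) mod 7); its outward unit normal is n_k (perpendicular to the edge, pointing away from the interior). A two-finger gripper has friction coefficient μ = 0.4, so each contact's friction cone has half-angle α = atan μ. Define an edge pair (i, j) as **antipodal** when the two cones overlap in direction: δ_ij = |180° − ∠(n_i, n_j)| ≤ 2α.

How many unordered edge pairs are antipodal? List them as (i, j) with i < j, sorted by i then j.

α = atan 0.4 = 21.80°;  2α = 43.60°
n_0 = (-0.0645, -0.9979)
n_1 = (+0.5365, -0.8439)
n_2 = (+0.9017, -0.4323)
n_3 = (+0.7654, +0.6436)
n_4 = (-0.4273, +0.9041)
n_5 = (-0.9368, +0.3498)
n_6 = (-0.8756, -0.4831)
  (0,1): δ = 143.85°  ·
  (0,2): δ = 111.92°  ·
  (0,3): δ = 46.24°  ·
  (0,4): δ = 29.00°  ✓
  (0,5): δ = 73.23°  ·
  (0,6): δ = 122.58°  ·
  (1,2): δ = 148.06°  ·
  (1,3): δ = 82.39°  ·
  (1,4): δ = 7.15°  ✓
  (1,5): δ = 37.08°  ✓
  (1,6): δ = 86.44°  ·
  (2,3): δ = 114.32°  ·
  (2,4): δ = 39.09°  ✓
  (2,5): δ = 5.14°  ✓
  (2,6): δ = 54.50°  ·
  (3,4): δ = 104.76°  ·
  (3,5): δ = 60.53°  ·
  (3,6): δ = 11.17°  ✓
  (4,5): δ = 135.77°  ·
  (4,6): δ = 86.41°  ·
  (5,6): δ = 130.64°  ·
antipodal pairs: 6

count = 6; pairs: (0,4), (1,4), (1,5), (2,4), (2,5), (3,6)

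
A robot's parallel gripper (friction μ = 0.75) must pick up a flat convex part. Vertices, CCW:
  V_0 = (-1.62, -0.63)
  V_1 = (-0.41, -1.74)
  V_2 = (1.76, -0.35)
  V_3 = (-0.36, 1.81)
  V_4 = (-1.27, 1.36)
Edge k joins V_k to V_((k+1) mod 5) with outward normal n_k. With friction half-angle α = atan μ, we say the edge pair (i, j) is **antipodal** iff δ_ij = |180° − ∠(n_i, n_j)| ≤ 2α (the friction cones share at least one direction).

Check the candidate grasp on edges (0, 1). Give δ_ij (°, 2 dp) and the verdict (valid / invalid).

δ = 104.83°, invalid

α = atan 0.75 = 36.87°;  2α = 73.74°
edge 0: e_0 = (+1.21, -1.11);  n_0 = (-0.6760, -0.7369)
edge 1: e_1 = (+2.17, +1.39);  n_1 = (+0.5394, -0.8421)
∠(n_0, n_1) = 75.17°
δ = |180° − 75.17°| = 104.83°
104.83° > 2α = 73.74°  →  invalid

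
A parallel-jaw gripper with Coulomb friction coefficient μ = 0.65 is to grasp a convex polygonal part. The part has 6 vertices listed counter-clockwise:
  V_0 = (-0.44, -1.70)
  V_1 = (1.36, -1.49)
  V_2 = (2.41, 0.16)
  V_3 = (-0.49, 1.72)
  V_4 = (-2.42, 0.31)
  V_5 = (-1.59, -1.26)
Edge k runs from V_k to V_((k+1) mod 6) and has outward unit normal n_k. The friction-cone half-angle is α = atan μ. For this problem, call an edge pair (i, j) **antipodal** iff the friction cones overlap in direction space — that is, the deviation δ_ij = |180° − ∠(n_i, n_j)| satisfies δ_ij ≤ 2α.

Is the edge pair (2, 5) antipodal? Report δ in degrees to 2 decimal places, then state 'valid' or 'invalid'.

α = atan 0.65 = 33.02°;  2α = 66.05°
edge 2: e_2 = (-2.90, +1.56);  n_2 = (+0.4737, +0.8807)
edge 5: e_5 = (+1.15, -0.44);  n_5 = (-0.3573, -0.9340)
∠(n_2, n_5) = 172.66°
δ = |180° − 172.66°| = 7.34°
7.34° ≤ 2α = 66.05°  →  valid

δ = 7.34°, valid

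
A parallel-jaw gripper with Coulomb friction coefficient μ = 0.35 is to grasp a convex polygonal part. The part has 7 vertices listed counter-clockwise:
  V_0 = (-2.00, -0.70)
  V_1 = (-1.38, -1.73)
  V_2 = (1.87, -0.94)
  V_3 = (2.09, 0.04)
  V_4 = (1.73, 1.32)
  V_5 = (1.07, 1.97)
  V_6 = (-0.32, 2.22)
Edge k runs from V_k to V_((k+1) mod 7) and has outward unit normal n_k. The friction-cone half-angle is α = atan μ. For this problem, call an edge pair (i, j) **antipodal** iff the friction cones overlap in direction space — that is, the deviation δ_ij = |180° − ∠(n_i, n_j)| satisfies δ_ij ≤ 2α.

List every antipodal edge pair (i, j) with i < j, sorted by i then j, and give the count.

count = 4; pairs: (0,3), (0,4), (1,5), (2,6)

α = atan 0.35 = 19.29°;  2α = 38.58°
n_0 = (-0.8568, -0.5157)
n_1 = (+0.2362, -0.9717)
n_2 = (+0.9757, -0.2190)
n_3 = (+0.9627, +0.2707)
n_4 = (+0.7017, +0.7125)
n_5 = (+0.1770, +0.9842)
n_6 = (-0.8668, +0.4987)
  (0,1): δ = 107.38°  ·
  (0,2): δ = 43.70°  ·
  (0,3): δ = 15.34°  ✓
  (0,4): δ = 14.39°  ✓
  (0,5): δ = 48.76°  ·
  (0,6): δ = 119.04°  ·
  (1,2): δ = 116.31°  ·
  (1,3): δ = 87.95°  ·
  (1,4): δ = 58.22°  ·
  (1,5): δ = 23.86°  ✓
  (1,6): δ = 46.42°  ·
  (2,3): δ = 151.64°  ·
  (2,4): δ = 121.91°  ·
  (2,5): δ = 87.54°  ·
  (2,6): δ = 17.26°  ✓
  (3,4): δ = 150.27°  ·
  (3,5): δ = 115.90°  ·
  (3,6): δ = 45.62°  ·
  (4,5): δ = 145.63°  ·
  (4,6): δ = 75.35°  ·
  (5,6): δ = 109.72°  ·
antipodal pairs: 4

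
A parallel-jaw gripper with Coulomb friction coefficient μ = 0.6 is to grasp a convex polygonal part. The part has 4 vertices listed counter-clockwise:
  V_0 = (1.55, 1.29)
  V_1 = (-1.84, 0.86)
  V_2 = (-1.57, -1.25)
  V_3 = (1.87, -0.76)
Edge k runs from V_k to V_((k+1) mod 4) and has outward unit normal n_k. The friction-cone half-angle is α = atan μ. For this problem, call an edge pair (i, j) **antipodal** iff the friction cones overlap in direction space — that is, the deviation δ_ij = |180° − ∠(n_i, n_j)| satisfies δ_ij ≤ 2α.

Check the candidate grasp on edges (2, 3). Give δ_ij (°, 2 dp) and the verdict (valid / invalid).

α = atan 0.6 = 30.96°;  2α = 61.93°
edge 2: e_2 = (+3.44, +0.49);  n_2 = (+0.1410, -0.9900)
edge 3: e_3 = (-0.32, +2.05);  n_3 = (+0.9880, +0.1542)
∠(n_2, n_3) = 90.77°
δ = |180° − 90.77°| = 89.23°
89.23° > 2α = 61.93°  →  invalid

δ = 89.23°, invalid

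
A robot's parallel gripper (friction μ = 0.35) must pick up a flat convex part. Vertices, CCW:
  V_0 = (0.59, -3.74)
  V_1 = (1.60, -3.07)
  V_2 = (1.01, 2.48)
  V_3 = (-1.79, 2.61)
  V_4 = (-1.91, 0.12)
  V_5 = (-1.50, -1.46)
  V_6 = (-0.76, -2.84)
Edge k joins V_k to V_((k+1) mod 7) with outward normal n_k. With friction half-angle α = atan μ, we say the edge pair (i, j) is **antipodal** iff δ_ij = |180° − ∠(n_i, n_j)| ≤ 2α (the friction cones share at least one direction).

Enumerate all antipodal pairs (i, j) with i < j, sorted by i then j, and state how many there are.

count = 5; pairs: (0,2), (1,3), (1,4), (1,5), (2,6)

α = atan 0.35 = 19.29°;  2α = 38.58°
n_0 = (+0.5528, -0.8333)
n_1 = (+0.9944, +0.1057)
n_2 = (+0.0464, +0.9989)
n_3 = (-0.9988, +0.0481)
n_4 = (-0.9679, -0.2512)
n_5 = (-0.8813, -0.4726)
n_6 = (-0.5547, -0.8321)
  (0,1): δ = 117.49°  ·
  (0,2): δ = 36.22°  ✓
  (0,3): δ = 53.68°  ·
  (0,4): δ = 70.99°  ·
  (0,5): δ = 84.64°  ·
  (0,6): δ = 112.75°  ·
  (1,2): δ = 98.73°  ·
  (1,3): δ = 8.83°  ✓
  (1,4): δ = 8.48°  ✓
  (1,5): δ = 22.13°  ✓
  (1,6): δ = 50.24°  ·
  (2,3): δ = 90.10°  ·
  (2,4): δ = 72.79°  ·
  (2,5): δ = 59.14°  ·
  (2,6): δ = 31.03°  ✓
  (3,4): δ = 162.69°  ·
  (3,5): δ = 149.04°  ·
  (3,6): δ = 120.93°  ·
  (4,5): δ = 166.35°  ·
  (4,6): δ = 138.24°  ·
  (5,6): δ = 151.89°  ·
antipodal pairs: 5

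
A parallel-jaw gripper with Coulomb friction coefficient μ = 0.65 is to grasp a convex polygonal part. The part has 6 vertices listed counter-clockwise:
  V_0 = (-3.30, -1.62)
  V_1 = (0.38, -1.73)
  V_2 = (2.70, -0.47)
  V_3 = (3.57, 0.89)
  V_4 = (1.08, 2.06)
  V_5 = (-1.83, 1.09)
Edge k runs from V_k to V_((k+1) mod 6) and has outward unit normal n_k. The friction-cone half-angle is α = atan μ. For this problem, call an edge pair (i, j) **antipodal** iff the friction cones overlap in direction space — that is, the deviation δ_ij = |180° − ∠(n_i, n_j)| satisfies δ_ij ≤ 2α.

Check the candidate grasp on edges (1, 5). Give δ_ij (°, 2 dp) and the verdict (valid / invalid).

α = atan 0.65 = 33.02°;  2α = 66.05°
edge 1: e_1 = (+2.32, +1.26);  n_1 = (+0.4773, -0.8788)
edge 5: e_5 = (-1.47, -2.71);  n_5 = (-0.8790, +0.4768)
∠(n_1, n_5) = 146.98°
δ = |180° − 146.98°| = 33.02°
33.02° ≤ 2α = 66.05°  →  valid

δ = 33.02°, valid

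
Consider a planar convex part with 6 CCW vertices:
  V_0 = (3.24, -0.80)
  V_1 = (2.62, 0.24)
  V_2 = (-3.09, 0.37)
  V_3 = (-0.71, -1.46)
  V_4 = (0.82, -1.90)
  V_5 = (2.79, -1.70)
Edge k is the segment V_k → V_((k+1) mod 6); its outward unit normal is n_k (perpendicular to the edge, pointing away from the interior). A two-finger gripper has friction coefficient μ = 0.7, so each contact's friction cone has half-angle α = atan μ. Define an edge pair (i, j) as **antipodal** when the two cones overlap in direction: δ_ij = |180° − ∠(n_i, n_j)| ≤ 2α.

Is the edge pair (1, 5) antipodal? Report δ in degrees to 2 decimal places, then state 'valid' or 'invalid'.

α = atan 0.7 = 34.99°;  2α = 69.98°
edge 1: e_1 = (-5.71, +0.13);  n_1 = (+0.0228, +0.9997)
edge 5: e_5 = (+0.45, +0.90);  n_5 = (+0.8944, -0.4472)
∠(n_1, n_5) = 115.26°
δ = |180° − 115.26°| = 64.74°
64.74° ≤ 2α = 69.98°  →  valid

δ = 64.74°, valid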